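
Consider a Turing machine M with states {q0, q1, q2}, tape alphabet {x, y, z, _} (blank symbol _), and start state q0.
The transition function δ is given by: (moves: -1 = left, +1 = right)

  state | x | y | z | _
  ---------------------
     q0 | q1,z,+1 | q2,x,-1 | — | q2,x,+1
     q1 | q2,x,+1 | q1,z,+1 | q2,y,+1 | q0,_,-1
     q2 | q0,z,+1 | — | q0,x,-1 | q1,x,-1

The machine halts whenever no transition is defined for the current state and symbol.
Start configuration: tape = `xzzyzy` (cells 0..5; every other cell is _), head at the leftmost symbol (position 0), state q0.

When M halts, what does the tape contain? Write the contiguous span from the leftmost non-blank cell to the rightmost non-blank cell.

xzzxyzy

q0 | _[x]zzyzy   read x → write z, move +1, go to q1
q1 | _z[z]zyzy   read z → write y, move +1, go to q2
q2 | _zy[z]yzy   read z → write x, move -1, go to q0
q0 | _z[y]xyzy   read y → write x, move -1, go to q2
q2 | _[z]xxyzy   read z → write x, move -1, go to q0
q0 | [_]xxxyzy   read _ → write x, move +1, go to q2
q2 | x[x]xxyzy   read x → write z, move +1, go to q0
q0 | xz[x]xyzy   read x → write z, move +1, go to q1
q1 | xzz[x]yzy   read x → write x, move +1, go to q2
q2 | xzzx[y]zy
The non-blank tape span at halt is xzzxyzy.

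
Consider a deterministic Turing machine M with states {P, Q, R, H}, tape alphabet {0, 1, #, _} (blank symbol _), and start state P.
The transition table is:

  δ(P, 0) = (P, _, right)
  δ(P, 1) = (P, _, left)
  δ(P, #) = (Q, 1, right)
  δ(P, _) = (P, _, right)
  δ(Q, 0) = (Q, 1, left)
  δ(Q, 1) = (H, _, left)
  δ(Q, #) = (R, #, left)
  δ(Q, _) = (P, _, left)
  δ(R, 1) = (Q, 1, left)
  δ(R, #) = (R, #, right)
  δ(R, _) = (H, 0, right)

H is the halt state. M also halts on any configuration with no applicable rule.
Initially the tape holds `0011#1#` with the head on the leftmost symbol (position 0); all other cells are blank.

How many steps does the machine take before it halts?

state=P head=0 tape=[0]011#1#   (P,0)→(P,_,right)
state=P head=1 tape=_[0]11#1#   (P,0)→(P,_,right)
state=P head=2 tape=__[1]1#1#   (P,1)→(P,_,left)
state=P head=1 tape=_[_]_1#1#   (P,_)→(P,_,right)
state=P head=2 tape=__[_]1#1#   (P,_)→(P,_,right)
state=P head=3 tape=___[1]#1#   (P,1)→(P,_,left)
state=P head=2 tape=__[_]_#1#   (P,_)→(P,_,right)
state=P head=3 tape=___[_]#1#   (P,_)→(P,_,right)
state=P head=4 tape=____[#]1#   (P,#)→(Q,1,right)
state=Q head=5 tape=____1[1]#   (Q,1)→(H,_,left)
state=H head=4 tape=____[1]_#
M halts after 10 transitions.

10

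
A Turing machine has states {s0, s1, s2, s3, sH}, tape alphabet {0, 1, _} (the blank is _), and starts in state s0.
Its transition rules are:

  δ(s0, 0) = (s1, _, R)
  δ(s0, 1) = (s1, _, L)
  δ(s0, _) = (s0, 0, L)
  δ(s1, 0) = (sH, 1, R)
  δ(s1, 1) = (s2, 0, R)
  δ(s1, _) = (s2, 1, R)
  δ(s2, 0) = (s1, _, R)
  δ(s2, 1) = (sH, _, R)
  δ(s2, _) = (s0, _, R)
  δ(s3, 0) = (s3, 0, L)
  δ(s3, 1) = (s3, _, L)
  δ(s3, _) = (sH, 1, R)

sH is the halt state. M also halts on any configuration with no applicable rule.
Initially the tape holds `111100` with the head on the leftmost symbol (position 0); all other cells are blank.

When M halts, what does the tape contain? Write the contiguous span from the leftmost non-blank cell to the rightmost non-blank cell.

1111__1

s0 | _[1]11100_   read 1 → write _, move L, go to s1
s1 | [_]_11100_   read _ → write 1, move R, go to s2
s2 | 1[_]11100_   read _ → write _, move R, go to s0
s0 | 1_[1]1100_   read 1 → write _, move L, go to s1
s1 | 1[_]_1100_   read _ → write 1, move R, go to s2
s2 | 11[_]1100_   read _ → write _, move R, go to s0
s0 | 11_[1]100_   read 1 → write _, move L, go to s1
s1 | 11[_]_100_   read _ → write 1, move R, go to s2
s2 | 111[_]100_   read _ → write _, move R, go to s0
s0 | 111_[1]00_   read 1 → write _, move L, go to s1
s1 | 111[_]_00_   read _ → write 1, move R, go to s2
s2 | 1111[_]00_   read _ → write _, move R, go to s0
s0 | 1111_[0]0_   read 0 → write _, move R, go to s1
s1 | 1111__[0]_   read 0 → write 1, move R, go to sH
sH | 1111__1[_]
The non-blank tape span at halt is 1111__1.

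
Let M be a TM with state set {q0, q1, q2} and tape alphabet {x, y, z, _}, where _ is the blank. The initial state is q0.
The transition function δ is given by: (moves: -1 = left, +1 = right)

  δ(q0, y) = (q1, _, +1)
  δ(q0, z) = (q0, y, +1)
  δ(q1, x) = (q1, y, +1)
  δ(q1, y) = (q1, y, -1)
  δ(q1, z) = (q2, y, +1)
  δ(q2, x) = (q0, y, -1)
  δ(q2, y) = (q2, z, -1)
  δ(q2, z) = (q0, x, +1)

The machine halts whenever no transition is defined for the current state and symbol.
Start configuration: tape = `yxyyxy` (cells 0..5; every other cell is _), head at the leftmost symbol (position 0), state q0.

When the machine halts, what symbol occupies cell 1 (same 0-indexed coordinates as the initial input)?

y

state=q0 head=0 tape=[y]xyyxy   (q0,y)→(q1,_,+1)
state=q1 head=1 tape=_[x]yyxy   (q1,x)→(q1,y,+1)
state=q1 head=2 tape=_y[y]yxy   (q1,y)→(q1,y,-1)
state=q1 head=1 tape=_[y]yyxy   (q1,y)→(q1,y,-1)
state=q1 head=0 tape=[_]yyyxy
Cell 1 holds y when M halts.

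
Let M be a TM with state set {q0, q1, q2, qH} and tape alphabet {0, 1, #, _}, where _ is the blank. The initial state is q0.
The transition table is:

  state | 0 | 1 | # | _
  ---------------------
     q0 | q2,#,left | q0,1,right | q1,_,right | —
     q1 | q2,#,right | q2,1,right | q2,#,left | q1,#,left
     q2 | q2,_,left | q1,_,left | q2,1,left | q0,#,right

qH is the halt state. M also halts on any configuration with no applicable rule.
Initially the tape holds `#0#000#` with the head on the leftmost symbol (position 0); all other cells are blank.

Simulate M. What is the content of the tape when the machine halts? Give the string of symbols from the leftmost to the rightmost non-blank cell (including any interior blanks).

q0 | [#]0#000#   read # → write _, move right, go to q1
q1 | _[0]#000#   read 0 → write #, move right, go to q2
q2 | _#[#]000#   read # → write 1, move left, go to q2
q2 | _[#]1000#   read # → write 1, move left, go to q2
q2 | [_]11000#   read _ → write #, move right, go to q0
q0 | #[1]1000#   read 1 → write 1, move right, go to q0
q0 | #1[1]000#   read 1 → write 1, move right, go to q0
q0 | #11[0]00#   read 0 → write #, move left, go to q2
q2 | #1[1]#00#   read 1 → write _, move left, go to q1
q1 | #[1]_#00#   read 1 → write 1, move right, go to q2
q2 | #1[_]#00#   read _ → write #, move right, go to q0
q0 | #1#[#]00#   read # → write _, move right, go to q1
q1 | #1#_[0]0#   read 0 → write #, move right, go to q2
q2 | #1#_#[0]#   read 0 → write _, move left, go to q2
q2 | #1#_[#]_#   read # → write 1, move left, go to q2
q2 | #1#[_]1_#   read _ → write #, move right, go to q0
q0 | #1##[1]_#   read 1 → write 1, move right, go to q0
q0 | #1##1[_]#
The non-blank tape span at halt is #1##1_#.

#1##1_#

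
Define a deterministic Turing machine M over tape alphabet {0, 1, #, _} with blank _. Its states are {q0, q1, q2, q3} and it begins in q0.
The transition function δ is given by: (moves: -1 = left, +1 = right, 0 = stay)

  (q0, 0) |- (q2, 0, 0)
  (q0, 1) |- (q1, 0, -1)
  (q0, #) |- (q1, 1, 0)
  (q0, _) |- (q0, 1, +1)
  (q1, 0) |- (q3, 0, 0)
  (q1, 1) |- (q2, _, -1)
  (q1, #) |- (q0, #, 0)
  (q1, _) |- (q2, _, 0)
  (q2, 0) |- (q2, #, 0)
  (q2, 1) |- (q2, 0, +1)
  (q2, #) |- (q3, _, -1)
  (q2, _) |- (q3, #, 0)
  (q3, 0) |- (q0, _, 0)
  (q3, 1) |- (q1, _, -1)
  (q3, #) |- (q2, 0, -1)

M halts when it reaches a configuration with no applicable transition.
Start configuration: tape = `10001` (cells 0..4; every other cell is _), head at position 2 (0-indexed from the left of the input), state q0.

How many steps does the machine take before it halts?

state=q0 head=2 tape=_10[0]01   (q0,0)→(q2,0,0)
state=q2 head=2 tape=_10[0]01   (q2,0)→(q2,#,0)
state=q2 head=2 tape=_10[#]01   (q2,#)→(q3,_,-1)
state=q3 head=1 tape=_1[0]_01   (q3,0)→(q0,_,0)
state=q0 head=1 tape=_1[_]_01   (q0,_)→(q0,1,+1)
state=q0 head=2 tape=_11[_]01   (q0,_)→(q0,1,+1)
state=q0 head=3 tape=_111[0]1   (q0,0)→(q2,0,0)
state=q2 head=3 tape=_111[0]1   (q2,0)→(q2,#,0)
state=q2 head=3 tape=_111[#]1   (q2,#)→(q3,_,-1)
state=q3 head=2 tape=_11[1]_1   (q3,1)→(q1,_,-1)
state=q1 head=1 tape=_1[1]__1   (q1,1)→(q2,_,-1)
state=q2 head=0 tape=_[1]___1   (q2,1)→(q2,0,+1)
state=q2 head=1 tape=_0[_]__1   (q2,_)→(q3,#,0)
state=q3 head=1 tape=_0[#]__1   (q3,#)→(q2,0,-1)
state=q2 head=0 tape=_[0]0__1   (q2,0)→(q2,#,0)
state=q2 head=0 tape=_[#]0__1   (q2,#)→(q3,_,-1)
state=q3 head=-1 tape=[_]_0__1
M halts after 16 transitions.

16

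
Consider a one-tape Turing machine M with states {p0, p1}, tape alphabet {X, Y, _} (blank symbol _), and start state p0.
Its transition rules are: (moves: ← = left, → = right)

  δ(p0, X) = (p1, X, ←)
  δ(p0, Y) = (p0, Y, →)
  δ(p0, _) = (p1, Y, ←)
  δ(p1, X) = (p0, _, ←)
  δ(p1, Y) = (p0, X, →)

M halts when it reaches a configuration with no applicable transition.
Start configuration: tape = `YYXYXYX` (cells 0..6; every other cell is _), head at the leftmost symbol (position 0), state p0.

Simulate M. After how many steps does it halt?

15

state=p0 head=0 tape=_[Y]YXYXYX   (p0,Y)→(p0,Y,→)
state=p0 head=1 tape=_Y[Y]XYXYX   (p0,Y)→(p0,Y,→)
state=p0 head=2 tape=_YY[X]YXYX   (p0,X)→(p1,X,←)
state=p1 head=1 tape=_Y[Y]XYXYX   (p1,Y)→(p0,X,→)
state=p0 head=2 tape=_YX[X]YXYX   (p0,X)→(p1,X,←)
state=p1 head=1 tape=_Y[X]XYXYX   (p1,X)→(p0,_,←)
state=p0 head=0 tape=_[Y]_XYXYX   (p0,Y)→(p0,Y,→)
state=p0 head=1 tape=_Y[_]XYXYX   (p0,_)→(p1,Y,←)
state=p1 head=0 tape=_[Y]YXYXYX   (p1,Y)→(p0,X,→)
state=p0 head=1 tape=_X[Y]XYXYX   (p0,Y)→(p0,Y,→)
state=p0 head=2 tape=_XY[X]YXYX   (p0,X)→(p1,X,←)
state=p1 head=1 tape=_X[Y]XYXYX   (p1,Y)→(p0,X,→)
state=p0 head=2 tape=_XX[X]YXYX   (p0,X)→(p1,X,←)
state=p1 head=1 tape=_X[X]XYXYX   (p1,X)→(p0,_,←)
state=p0 head=0 tape=_[X]_XYXYX   (p0,X)→(p1,X,←)
state=p1 head=-1 tape=[_]X_XYXYX
M halts after 15 transitions.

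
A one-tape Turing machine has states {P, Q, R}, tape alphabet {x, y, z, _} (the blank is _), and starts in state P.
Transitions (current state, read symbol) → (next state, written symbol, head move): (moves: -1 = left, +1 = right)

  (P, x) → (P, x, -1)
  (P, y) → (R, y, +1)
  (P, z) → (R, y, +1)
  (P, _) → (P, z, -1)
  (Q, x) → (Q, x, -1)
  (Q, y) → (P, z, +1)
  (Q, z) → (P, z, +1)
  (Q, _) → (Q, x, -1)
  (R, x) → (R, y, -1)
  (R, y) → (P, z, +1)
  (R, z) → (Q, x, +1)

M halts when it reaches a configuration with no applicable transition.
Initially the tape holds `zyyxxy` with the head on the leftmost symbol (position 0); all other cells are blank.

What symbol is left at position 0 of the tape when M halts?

state=P head=0 tape=[z]yyxxy___   (P,z)→(R,y,+1)
state=R head=1 tape=y[y]yxxy___   (R,y)→(P,z,+1)
state=P head=2 tape=yz[y]xxy___   (P,y)→(R,y,+1)
state=R head=3 tape=yzy[x]xy___   (R,x)→(R,y,-1)
state=R head=2 tape=yz[y]yxy___   (R,y)→(P,z,+1)
state=P head=3 tape=yzz[y]xy___   (P,y)→(R,y,+1)
state=R head=4 tape=yzzy[x]y___   (R,x)→(R,y,-1)
state=R head=3 tape=yzz[y]yy___   (R,y)→(P,z,+1)
state=P head=4 tape=yzzz[y]y___   (P,y)→(R,y,+1)
state=R head=5 tape=yzzzy[y]___   (R,y)→(P,z,+1)
state=P head=6 tape=yzzzyz[_]__   (P,_)→(P,z,-1)
state=P head=5 tape=yzzzy[z]z__   (P,z)→(R,y,+1)
state=R head=6 tape=yzzzyy[z]__   (R,z)→(Q,x,+1)
state=Q head=7 tape=yzzzyyx[_]_   (Q,_)→(Q,x,-1)
state=Q head=6 tape=yzzzyy[x]x_   (Q,x)→(Q,x,-1)
state=Q head=5 tape=yzzzy[y]xx_   (Q,y)→(P,z,+1)
state=P head=6 tape=yzzzyz[x]x_   (P,x)→(P,x,-1)
state=P head=5 tape=yzzzy[z]xx_   (P,z)→(R,y,+1)
state=R head=6 tape=yzzzyy[x]x_   (R,x)→(R,y,-1)
state=R head=5 tape=yzzzy[y]yx_   (R,y)→(P,z,+1)
state=P head=6 tape=yzzzyz[y]x_   (P,y)→(R,y,+1)
state=R head=7 tape=yzzzyzy[x]_   (R,x)→(R,y,-1)
state=R head=6 tape=yzzzyz[y]y_   (R,y)→(P,z,+1)
state=P head=7 tape=yzzzyzz[y]_   (P,y)→(R,y,+1)
state=R head=8 tape=yzzzyzzy[_]
Cell 0 holds y when M halts.

y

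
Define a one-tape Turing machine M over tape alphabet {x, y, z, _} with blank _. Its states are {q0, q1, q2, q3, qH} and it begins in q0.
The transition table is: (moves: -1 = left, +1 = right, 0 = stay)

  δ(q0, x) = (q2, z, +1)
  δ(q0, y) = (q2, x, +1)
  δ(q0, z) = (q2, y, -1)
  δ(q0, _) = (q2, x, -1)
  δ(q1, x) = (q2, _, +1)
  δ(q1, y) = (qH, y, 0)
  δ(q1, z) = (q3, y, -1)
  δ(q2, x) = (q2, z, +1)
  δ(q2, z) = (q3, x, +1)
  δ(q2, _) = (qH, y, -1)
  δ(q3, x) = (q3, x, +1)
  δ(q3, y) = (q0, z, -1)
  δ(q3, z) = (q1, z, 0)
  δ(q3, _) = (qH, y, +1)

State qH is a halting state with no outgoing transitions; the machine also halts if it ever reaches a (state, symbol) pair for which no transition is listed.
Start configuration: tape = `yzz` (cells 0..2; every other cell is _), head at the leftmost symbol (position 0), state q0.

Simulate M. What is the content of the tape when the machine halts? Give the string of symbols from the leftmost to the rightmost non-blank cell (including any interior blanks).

state=q0 head=0 tape=[y]zz__   (q0,y)→(q2,x,+1)
state=q2 head=1 tape=x[z]z__   (q2,z)→(q3,x,+1)
state=q3 head=2 tape=xx[z]__   (q3,z)→(q1,z,0)
state=q1 head=2 tape=xx[z]__   (q1,z)→(q3,y,-1)
state=q3 head=1 tape=x[x]y__   (q3,x)→(q3,x,+1)
state=q3 head=2 tape=xx[y]__   (q3,y)→(q0,z,-1)
state=q0 head=1 tape=x[x]z__   (q0,x)→(q2,z,+1)
state=q2 head=2 tape=xz[z]__   (q2,z)→(q3,x,+1)
state=q3 head=3 tape=xzx[_]_   (q3,_)→(qH,y,+1)
state=qH head=4 tape=xzxy[_]
The non-blank tape span at halt is xzxy.

xzxy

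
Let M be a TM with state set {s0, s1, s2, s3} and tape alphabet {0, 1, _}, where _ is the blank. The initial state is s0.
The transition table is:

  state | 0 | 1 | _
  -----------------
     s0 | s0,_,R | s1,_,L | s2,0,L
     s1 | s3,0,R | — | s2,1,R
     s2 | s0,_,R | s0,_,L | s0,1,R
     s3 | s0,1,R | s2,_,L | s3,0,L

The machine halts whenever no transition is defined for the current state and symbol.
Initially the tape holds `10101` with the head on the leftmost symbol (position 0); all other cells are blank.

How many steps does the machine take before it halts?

state=s0 head=0 tape=_[1]0101_   (s0,1)→(s1,_,L)
state=s1 head=-1 tape=[_]_0101_   (s1,_)→(s2,1,R)
state=s2 head=0 tape=1[_]0101_   (s2,_)→(s0,1,R)
state=s0 head=1 tape=11[0]101_   (s0,0)→(s0,_,R)
state=s0 head=2 tape=11_[1]01_   (s0,1)→(s1,_,L)
state=s1 head=1 tape=11[_]_01_   (s1,_)→(s2,1,R)
state=s2 head=2 tape=111[_]01_   (s2,_)→(s0,1,R)
state=s0 head=3 tape=1111[0]1_   (s0,0)→(s0,_,R)
state=s0 head=4 tape=1111_[1]_   (s0,1)→(s1,_,L)
state=s1 head=3 tape=1111[_]__   (s1,_)→(s2,1,R)
state=s2 head=4 tape=11111[_]_   (s2,_)→(s0,1,R)
state=s0 head=5 tape=111111[_]   (s0,_)→(s2,0,L)
state=s2 head=4 tape=11111[1]0   (s2,1)→(s0,_,L)
state=s0 head=3 tape=1111[1]_0   (s0,1)→(s1,_,L)
state=s1 head=2 tape=111[1]__0
M halts after 14 transitions.

14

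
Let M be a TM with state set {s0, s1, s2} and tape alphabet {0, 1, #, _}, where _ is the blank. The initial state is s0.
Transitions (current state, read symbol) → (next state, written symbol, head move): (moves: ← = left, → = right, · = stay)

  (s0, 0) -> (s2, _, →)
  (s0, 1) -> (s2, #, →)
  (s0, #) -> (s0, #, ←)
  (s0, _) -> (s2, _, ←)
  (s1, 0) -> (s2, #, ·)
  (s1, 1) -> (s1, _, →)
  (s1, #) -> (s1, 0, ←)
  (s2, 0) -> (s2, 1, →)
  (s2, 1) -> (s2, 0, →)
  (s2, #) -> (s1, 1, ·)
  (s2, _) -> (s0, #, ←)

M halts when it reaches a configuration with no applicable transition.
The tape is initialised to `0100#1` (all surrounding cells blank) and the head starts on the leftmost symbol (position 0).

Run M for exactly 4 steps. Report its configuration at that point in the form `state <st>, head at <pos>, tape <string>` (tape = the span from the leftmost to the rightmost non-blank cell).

state=s0 head=0 tape=[0]100#1   (s0,0)→(s2,_,→)
state=s2 head=1 tape=_[1]00#1   (s2,1)→(s2,0,→)
state=s2 head=2 tape=_0[0]0#1   (s2,0)→(s2,1,→)
state=s2 head=3 tape=_01[0]#1   (s2,0)→(s2,1,→)
state=s2 head=4 tape=_011[#]1
After 4 steps: state s2, head at 4, tape 011#1.

state s2, head at 4, tape 011#1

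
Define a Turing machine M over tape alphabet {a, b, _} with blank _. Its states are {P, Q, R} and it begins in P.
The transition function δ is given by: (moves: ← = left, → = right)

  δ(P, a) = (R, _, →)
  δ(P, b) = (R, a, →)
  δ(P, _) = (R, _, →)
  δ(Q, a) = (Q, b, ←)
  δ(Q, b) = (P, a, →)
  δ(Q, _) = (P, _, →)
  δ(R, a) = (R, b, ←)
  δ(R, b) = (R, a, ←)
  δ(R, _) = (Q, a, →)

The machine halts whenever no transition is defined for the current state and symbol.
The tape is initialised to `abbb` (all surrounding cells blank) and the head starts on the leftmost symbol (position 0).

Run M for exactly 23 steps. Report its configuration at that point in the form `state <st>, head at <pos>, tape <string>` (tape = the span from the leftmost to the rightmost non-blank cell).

state=P head=0 tape=__[a]bbb   (P,a)→(R,_,→)
state=R head=1 tape=___[b]bb   (R,b)→(R,a,←)
state=R head=0 tape=__[_]abb   (R,_)→(Q,a,→)
state=Q head=1 tape=__a[a]bb   (Q,a)→(Q,b,←)
state=Q head=0 tape=__[a]bbb   (Q,a)→(Q,b,←)
state=Q head=-1 tape=_[_]bbbb   (Q,_)→(P,_,→)
state=P head=0 tape=__[b]bbb   (P,b)→(R,a,→)
state=R head=1 tape=__a[b]bb   (R,b)→(R,a,←)
state=R head=0 tape=__[a]abb   (R,a)→(R,b,←)
state=R head=-1 tape=_[_]babb   (R,_)→(Q,a,→)
state=Q head=0 tape=_a[b]abb   (Q,b)→(P,a,→)
state=P head=1 tape=_aa[a]bb   (P,a)→(R,_,→)
state=R head=2 tape=_aa_[b]b   (R,b)→(R,a,←)
state=R head=1 tape=_aa[_]ab   (R,_)→(Q,a,→)
state=Q head=2 tape=_aaa[a]b   (Q,a)→(Q,b,←)
state=Q head=1 tape=_aa[a]bb   (Q,a)→(Q,b,←)
state=Q head=0 tape=_a[a]bbb   (Q,a)→(Q,b,←)
state=Q head=-1 tape=_[a]bbbb   (Q,a)→(Q,b,←)
state=Q head=-2 tape=[_]bbbbb   (Q,_)→(P,_,→)
state=P head=-1 tape=_[b]bbbb   (P,b)→(R,a,→)
state=R head=0 tape=_a[b]bbb   (R,b)→(R,a,←)
state=R head=-1 tape=_[a]abbb   (R,a)→(R,b,←)
state=R head=-2 tape=[_]babbb   (R,_)→(Q,a,→)
state=Q head=-1 tape=a[b]abbb
After 23 steps: state Q, head at -1, tape ababbb.

state Q, head at -1, tape ababbb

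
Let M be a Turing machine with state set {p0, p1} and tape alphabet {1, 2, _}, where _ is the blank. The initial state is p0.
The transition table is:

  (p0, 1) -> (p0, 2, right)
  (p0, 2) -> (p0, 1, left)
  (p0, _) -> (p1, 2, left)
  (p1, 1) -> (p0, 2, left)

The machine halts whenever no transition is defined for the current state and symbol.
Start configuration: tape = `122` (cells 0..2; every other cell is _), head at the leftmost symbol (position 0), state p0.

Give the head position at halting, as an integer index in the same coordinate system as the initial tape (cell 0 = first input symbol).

-2

p0 | __[1]22   read 1 → write 2, move right, go to p0
p0 | __2[2]2   read 2 → write 1, move left, go to p0
p0 | __[2]12   read 2 → write 1, move left, go to p0
p0 | _[_]112   read _ → write 2, move left, go to p1
p1 | [_]2112
At halt the head is at cell -2.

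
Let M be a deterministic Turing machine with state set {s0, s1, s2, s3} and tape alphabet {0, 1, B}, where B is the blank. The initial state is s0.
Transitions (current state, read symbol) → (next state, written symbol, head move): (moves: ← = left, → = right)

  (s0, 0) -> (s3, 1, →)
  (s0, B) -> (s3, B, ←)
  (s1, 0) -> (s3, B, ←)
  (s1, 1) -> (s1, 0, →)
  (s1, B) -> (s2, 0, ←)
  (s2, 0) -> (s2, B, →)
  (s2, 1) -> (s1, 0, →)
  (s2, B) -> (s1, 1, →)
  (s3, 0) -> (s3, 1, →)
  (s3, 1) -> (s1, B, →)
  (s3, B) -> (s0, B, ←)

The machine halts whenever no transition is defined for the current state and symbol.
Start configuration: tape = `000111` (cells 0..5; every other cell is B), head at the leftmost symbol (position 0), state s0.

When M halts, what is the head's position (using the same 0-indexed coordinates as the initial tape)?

state=s0 head=0 tape=[0]00111BBB   (s0,0)→(s3,1,→)
state=s3 head=1 tape=1[0]0111BBB   (s3,0)→(s3,1,→)
state=s3 head=2 tape=11[0]111BBB   (s3,0)→(s3,1,→)
state=s3 head=3 tape=111[1]11BBB   (s3,1)→(s1,B,→)
state=s1 head=4 tape=111B[1]1BBB   (s1,1)→(s1,0,→)
state=s1 head=5 tape=111B0[1]BBB   (s1,1)→(s1,0,→)
state=s1 head=6 tape=111B00[B]BB   (s1,B)→(s2,0,←)
state=s2 head=5 tape=111B0[0]0BB   (s2,0)→(s2,B,→)
state=s2 head=6 tape=111B0B[0]BB   (s2,0)→(s2,B,→)
state=s2 head=7 tape=111B0BB[B]B   (s2,B)→(s1,1,→)
state=s1 head=8 tape=111B0BB1[B]   (s1,B)→(s2,0,←)
state=s2 head=7 tape=111B0BB[1]0   (s2,1)→(s1,0,→)
state=s1 head=8 tape=111B0BB0[0]   (s1,0)→(s3,B,←)
state=s3 head=7 tape=111B0BB[0]B   (s3,0)→(s3,1,→)
state=s3 head=8 tape=111B0BB1[B]   (s3,B)→(s0,B,←)
state=s0 head=7 tape=111B0BB[1]B
At halt the head is at cell 7.

7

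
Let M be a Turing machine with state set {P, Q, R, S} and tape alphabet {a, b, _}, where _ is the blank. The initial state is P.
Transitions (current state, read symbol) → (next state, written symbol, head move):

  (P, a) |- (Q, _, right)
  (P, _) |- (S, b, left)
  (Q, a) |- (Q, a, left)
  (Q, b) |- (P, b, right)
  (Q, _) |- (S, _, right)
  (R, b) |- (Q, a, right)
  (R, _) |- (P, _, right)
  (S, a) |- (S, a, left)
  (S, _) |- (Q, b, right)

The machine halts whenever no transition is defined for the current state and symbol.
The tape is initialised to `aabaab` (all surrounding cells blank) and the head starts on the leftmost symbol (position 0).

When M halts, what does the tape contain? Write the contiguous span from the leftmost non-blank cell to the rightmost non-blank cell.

b_bb_bb

P | [a]abaab_   read a → write _, move right, go to Q
Q | _[a]baab_   read a → write a, move left, go to Q
Q | [_]abaab_   read _ → write _, move right, go to S
S | _[a]baab_   read a → write a, move left, go to S
S | [_]abaab_   read _ → write b, move right, go to Q
Q | b[a]baab_   read a → write a, move left, go to Q
Q | [b]abaab_   read b → write b, move right, go to P
P | b[a]baab_   read a → write _, move right, go to Q
Q | b_[b]aab_   read b → write b, move right, go to P
P | b_b[a]ab_   read a → write _, move right, go to Q
Q | b_b_[a]b_   read a → write a, move left, go to Q
Q | b_b[_]ab_   read _ → write _, move right, go to S
S | b_b_[a]b_   read a → write a, move left, go to S
S | b_b[_]ab_   read _ → write b, move right, go to Q
Q | b_bb[a]b_   read a → write a, move left, go to Q
Q | b_b[b]ab_   read b → write b, move right, go to P
P | b_bb[a]b_   read a → write _, move right, go to Q
Q | b_bb_[b]_   read b → write b, move right, go to P
P | b_bb_b[_]   read _ → write b, move left, go to S
S | b_bb_[b]b
The non-blank tape span at halt is b_bb_bb.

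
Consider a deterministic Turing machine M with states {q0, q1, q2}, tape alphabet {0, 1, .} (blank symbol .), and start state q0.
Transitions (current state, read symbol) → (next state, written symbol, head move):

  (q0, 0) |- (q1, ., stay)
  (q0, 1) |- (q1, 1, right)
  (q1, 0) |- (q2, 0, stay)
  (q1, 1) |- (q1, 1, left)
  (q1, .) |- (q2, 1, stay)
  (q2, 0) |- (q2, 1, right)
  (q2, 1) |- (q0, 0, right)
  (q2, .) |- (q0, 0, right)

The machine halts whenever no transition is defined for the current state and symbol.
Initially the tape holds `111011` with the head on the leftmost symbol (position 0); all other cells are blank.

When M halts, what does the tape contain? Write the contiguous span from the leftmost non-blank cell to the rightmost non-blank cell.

state=q0 head=0 tape=.[1]11011..   (q0,1)→(q1,1,right)
state=q1 head=1 tape=.1[1]1011..   (q1,1)→(q1,1,left)
state=q1 head=0 tape=.[1]11011..   (q1,1)→(q1,1,left)
state=q1 head=-1 tape=[.]111011..   (q1,.)→(q2,1,stay)
state=q2 head=-1 tape=[1]111011..   (q2,1)→(q0,0,right)
state=q0 head=0 tape=0[1]11011..   (q0,1)→(q1,1,right)
state=q1 head=1 tape=01[1]1011..   (q1,1)→(q1,1,left)
state=q1 head=0 tape=0[1]11011..   (q1,1)→(q1,1,left)
state=q1 head=-1 tape=[0]111011..   (q1,0)→(q2,0,stay)
state=q2 head=-1 tape=[0]111011..   (q2,0)→(q2,1,right)
state=q2 head=0 tape=1[1]11011..   (q2,1)→(q0,0,right)
state=q0 head=1 tape=10[1]1011..   (q0,1)→(q1,1,right)
state=q1 head=2 tape=101[1]011..   (q1,1)→(q1,1,left)
state=q1 head=1 tape=10[1]1011..   (q1,1)→(q1,1,left)
state=q1 head=0 tape=1[0]11011..   (q1,0)→(q2,0,stay)
state=q2 head=0 tape=1[0]11011..   (q2,0)→(q2,1,right)
state=q2 head=1 tape=11[1]1011..   (q2,1)→(q0,0,right)
state=q0 head=2 tape=110[1]011..   (q0,1)→(q1,1,right)
state=q1 head=3 tape=1101[0]11..   (q1,0)→(q2,0,stay)
state=q2 head=3 tape=1101[0]11..   (q2,0)→(q2,1,right)
state=q2 head=4 tape=11011[1]1..   (q2,1)→(q0,0,right)
state=q0 head=5 tape=110110[1]..   (q0,1)→(q1,1,right)
state=q1 head=6 tape=1101101[.].   (q1,.)→(q2,1,stay)
state=q2 head=6 tape=1101101[1].   (q2,1)→(q0,0,right)
state=q0 head=7 tape=11011010[.]
The non-blank tape span at halt is 11011010.

11011010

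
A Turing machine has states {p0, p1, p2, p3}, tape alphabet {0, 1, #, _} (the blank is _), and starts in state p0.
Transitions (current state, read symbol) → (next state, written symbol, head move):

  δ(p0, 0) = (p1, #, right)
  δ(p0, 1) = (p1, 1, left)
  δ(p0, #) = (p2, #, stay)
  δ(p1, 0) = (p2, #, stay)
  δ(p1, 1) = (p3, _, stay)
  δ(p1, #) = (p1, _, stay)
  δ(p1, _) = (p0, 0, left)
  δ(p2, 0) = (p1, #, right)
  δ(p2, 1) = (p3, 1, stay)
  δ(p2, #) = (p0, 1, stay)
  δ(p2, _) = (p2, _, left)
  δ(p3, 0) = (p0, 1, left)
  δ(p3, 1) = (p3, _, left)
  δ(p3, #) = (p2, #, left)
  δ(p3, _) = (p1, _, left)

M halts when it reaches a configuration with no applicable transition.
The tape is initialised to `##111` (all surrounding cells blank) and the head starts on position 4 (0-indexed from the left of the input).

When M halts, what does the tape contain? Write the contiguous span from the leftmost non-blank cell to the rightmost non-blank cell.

p0 | __##11[1]   read 1 → write 1, move left, go to p1
p1 | __##1[1]1   read 1 → write _, move stay, go to p3
p3 | __##1[_]1   read _ → write _, move left, go to p1
p1 | __##[1]_1   read 1 → write _, move stay, go to p3
p3 | __##[_]_1   read _ → write _, move left, go to p1
p1 | __#[#]__1   read # → write _, move stay, go to p1
p1 | __#[_]__1   read _ → write 0, move left, go to p0
p0 | __[#]0__1   read # → write #, move stay, go to p2
p2 | __[#]0__1   read # → write 1, move stay, go to p0
p0 | __[1]0__1   read 1 → write 1, move left, go to p1
p1 | _[_]10__1   read _ → write 0, move left, go to p0
p0 | [_]010__1
The non-blank tape span at halt is 010__1.

010__1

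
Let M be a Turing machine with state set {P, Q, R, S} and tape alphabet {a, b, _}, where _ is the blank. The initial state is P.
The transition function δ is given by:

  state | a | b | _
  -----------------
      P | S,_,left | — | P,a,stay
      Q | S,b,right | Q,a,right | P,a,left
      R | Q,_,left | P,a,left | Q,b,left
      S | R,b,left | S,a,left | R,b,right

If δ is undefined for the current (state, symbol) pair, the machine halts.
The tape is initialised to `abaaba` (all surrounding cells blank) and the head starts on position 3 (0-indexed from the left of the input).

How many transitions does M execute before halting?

23

state=P head=3 tape=____aba[a]ba   (P,a)→(S,_,left)
state=S head=2 tape=____ab[a]_ba   (S,a)→(R,b,left)
state=R head=1 tape=____a[b]b_ba   (R,b)→(P,a,left)
state=P head=0 tape=____[a]ab_ba   (P,a)→(S,_,left)
state=S head=-1 tape=___[_]_ab_ba   (S,_)→(R,b,right)
state=R head=0 tape=___b[_]ab_ba   (R,_)→(Q,b,left)
state=Q head=-1 tape=___[b]bab_ba   (Q,b)→(Q,a,right)
state=Q head=0 tape=___a[b]ab_ba   (Q,b)→(Q,a,right)
state=Q head=1 tape=___aa[a]b_ba   (Q,a)→(S,b,right)
state=S head=2 tape=___aab[b]_ba   (S,b)→(S,a,left)
state=S head=1 tape=___aa[b]a_ba   (S,b)→(S,a,left)
state=S head=0 tape=___a[a]aa_ba   (S,a)→(R,b,left)
state=R head=-1 tape=___[a]baa_ba   (R,a)→(Q,_,left)
state=Q head=-2 tape=__[_]_baa_ba   (Q,_)→(P,a,left)
state=P head=-3 tape=_[_]a_baa_ba   (P,_)→(P,a,stay)
state=P head=-3 tape=_[a]a_baa_ba   (P,a)→(S,_,left)
state=S head=-4 tape=[_]_a_baa_ba   (S,_)→(R,b,right)
state=R head=-3 tape=b[_]a_baa_ba   (R,_)→(Q,b,left)
state=Q head=-4 tape=[b]ba_baa_ba   (Q,b)→(Q,a,right)
state=Q head=-3 tape=a[b]a_baa_ba   (Q,b)→(Q,a,right)
state=Q head=-2 tape=aa[a]_baa_ba   (Q,a)→(S,b,right)
state=S head=-1 tape=aab[_]baa_ba   (S,_)→(R,b,right)
state=R head=0 tape=aabb[b]aa_ba   (R,b)→(P,a,left)
state=P head=-1 tape=aab[b]aaa_ba
M halts after 23 transitions.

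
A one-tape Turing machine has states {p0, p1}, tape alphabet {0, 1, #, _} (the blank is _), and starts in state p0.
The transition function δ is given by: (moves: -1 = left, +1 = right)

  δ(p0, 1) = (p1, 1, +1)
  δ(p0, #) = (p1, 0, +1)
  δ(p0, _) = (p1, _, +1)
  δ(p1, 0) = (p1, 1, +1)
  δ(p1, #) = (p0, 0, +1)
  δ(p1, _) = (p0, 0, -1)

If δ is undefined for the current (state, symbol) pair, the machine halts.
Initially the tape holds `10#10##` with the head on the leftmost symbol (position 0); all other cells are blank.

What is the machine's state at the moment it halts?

state=p0 head=0 tape=[1]0#10##_   (p0,1)→(p1,1,+1)
state=p1 head=1 tape=1[0]#10##_   (p1,0)→(p1,1,+1)
state=p1 head=2 tape=11[#]10##_   (p1,#)→(p0,0,+1)
state=p0 head=3 tape=110[1]0##_   (p0,1)→(p1,1,+1)
state=p1 head=4 tape=1101[0]##_   (p1,0)→(p1,1,+1)
state=p1 head=5 tape=11011[#]#_   (p1,#)→(p0,0,+1)
state=p0 head=6 tape=110110[#]_   (p0,#)→(p1,0,+1)
state=p1 head=7 tape=1101100[_]   (p1,_)→(p0,0,-1)
state=p0 head=6 tape=110110[0]0
No transition is defined for (p0, 0); M halts in state p0.

p0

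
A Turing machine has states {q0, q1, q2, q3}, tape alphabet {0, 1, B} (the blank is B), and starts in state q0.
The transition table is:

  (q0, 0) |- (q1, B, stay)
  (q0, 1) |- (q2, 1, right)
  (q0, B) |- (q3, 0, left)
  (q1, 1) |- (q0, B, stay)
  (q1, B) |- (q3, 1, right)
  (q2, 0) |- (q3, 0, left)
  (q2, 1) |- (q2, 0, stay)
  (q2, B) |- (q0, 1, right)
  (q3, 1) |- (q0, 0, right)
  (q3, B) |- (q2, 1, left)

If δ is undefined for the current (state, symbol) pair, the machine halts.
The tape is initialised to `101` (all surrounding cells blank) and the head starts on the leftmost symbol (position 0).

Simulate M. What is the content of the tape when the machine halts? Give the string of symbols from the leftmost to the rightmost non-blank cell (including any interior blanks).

state=q0 head=0 tape=[1]01B   (q0,1)→(q2,1,right)
state=q2 head=1 tape=1[0]1B   (q2,0)→(q3,0,left)
state=q3 head=0 tape=[1]01B   (q3,1)→(q0,0,right)
state=q0 head=1 tape=0[0]1B   (q0,0)→(q1,B,stay)
state=q1 head=1 tape=0[B]1B   (q1,B)→(q3,1,right)
state=q3 head=2 tape=01[1]B   (q3,1)→(q0,0,right)
state=q0 head=3 tape=010[B]   (q0,B)→(q3,0,left)
state=q3 head=2 tape=01[0]0
The non-blank tape span at halt is 0100.

0100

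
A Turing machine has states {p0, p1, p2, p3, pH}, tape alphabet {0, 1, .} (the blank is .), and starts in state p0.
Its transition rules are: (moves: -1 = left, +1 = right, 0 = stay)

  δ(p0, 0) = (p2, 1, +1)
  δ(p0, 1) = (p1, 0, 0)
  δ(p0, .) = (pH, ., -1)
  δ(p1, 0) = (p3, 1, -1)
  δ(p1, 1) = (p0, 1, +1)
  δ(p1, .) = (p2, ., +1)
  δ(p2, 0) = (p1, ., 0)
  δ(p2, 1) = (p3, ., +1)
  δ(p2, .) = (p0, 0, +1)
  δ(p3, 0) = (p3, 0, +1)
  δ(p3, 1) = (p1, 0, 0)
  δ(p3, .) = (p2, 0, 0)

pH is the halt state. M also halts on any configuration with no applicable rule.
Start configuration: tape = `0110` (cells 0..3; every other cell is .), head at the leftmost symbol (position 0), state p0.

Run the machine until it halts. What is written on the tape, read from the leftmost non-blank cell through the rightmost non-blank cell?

1..0.0

p0 | [0]110...   read 0 → write 1, move +1, go to p2
p2 | 1[1]10...   read 1 → write ., move +1, go to p3
p3 | 1.[1]0...   read 1 → write 0, move 0, go to p1
p1 | 1.[0]0...   read 0 → write 1, move -1, go to p3
p3 | 1[.]10...   read . → write 0, move 0, go to p2
p2 | 1[0]10...   read 0 → write ., move 0, go to p1
p1 | 1[.]10...   read . → write ., move +1, go to p2
p2 | 1.[1]0...   read 1 → write ., move +1, go to p3
p3 | 1..[0]...   read 0 → write 0, move +1, go to p3
p3 | 1..0[.]..   read . → write 0, move 0, go to p2
p2 | 1..0[0]..   read 0 → write ., move 0, go to p1
p1 | 1..0[.]..   read . → write ., move +1, go to p2
p2 | 1..0.[.].   read . → write 0, move +1, go to p0
p0 | 1..0.0[.]   read . → write ., move -1, go to pH
pH | 1..0.[0].
The non-blank tape span at halt is 1..0.0.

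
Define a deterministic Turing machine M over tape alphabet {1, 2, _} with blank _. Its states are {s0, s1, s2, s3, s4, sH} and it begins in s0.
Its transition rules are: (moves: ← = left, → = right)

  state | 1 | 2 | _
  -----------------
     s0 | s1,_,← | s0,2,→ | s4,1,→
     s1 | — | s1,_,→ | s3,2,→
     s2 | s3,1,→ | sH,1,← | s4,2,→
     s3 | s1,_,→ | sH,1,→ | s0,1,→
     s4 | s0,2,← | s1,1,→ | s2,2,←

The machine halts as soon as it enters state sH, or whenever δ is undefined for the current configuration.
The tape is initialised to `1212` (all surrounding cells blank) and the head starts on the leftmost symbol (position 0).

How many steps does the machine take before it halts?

8

state=s0 head=0 tape=_[1]212_   (s0,1)→(s1,_,←)
state=s1 head=-1 tape=[_]_212_   (s1,_)→(s3,2,→)
state=s3 head=0 tape=2[_]212_   (s3,_)→(s0,1,→)
state=s0 head=1 tape=21[2]12_   (s0,2)→(s0,2,→)
state=s0 head=2 tape=212[1]2_   (s0,1)→(s1,_,←)
state=s1 head=1 tape=21[2]_2_   (s1,2)→(s1,_,→)
state=s1 head=2 tape=21_[_]2_   (s1,_)→(s3,2,→)
state=s3 head=3 tape=21_2[2]_   (s3,2)→(sH,1,→)
state=sH head=4 tape=21_21[_]
M halts after 8 transitions.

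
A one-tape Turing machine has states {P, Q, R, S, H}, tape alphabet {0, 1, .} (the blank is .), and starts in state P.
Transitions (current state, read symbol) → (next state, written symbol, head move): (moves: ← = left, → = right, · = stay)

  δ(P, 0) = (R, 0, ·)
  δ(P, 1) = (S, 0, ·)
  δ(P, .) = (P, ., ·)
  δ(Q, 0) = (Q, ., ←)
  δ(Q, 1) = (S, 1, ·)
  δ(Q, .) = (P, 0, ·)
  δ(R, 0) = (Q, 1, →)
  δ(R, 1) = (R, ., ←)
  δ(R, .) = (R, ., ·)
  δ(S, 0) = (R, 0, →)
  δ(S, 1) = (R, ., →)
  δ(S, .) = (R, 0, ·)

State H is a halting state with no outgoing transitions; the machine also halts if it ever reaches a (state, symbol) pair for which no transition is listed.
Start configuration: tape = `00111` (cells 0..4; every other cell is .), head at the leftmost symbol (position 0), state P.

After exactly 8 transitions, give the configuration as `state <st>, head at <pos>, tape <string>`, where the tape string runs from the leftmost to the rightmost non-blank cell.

P | [0]0111   read 0 → write 0, move ·, go to R
R | [0]0111   read 0 → write 1, move →, go to Q
Q | 1[0]111   read 0 → write ., move ←, go to Q
Q | [1].111   read 1 → write 1, move ·, go to S
S | [1].111   read 1 → write ., move →, go to R
R | .[.]111   read . → write ., move ·, go to R
R | .[.]111   read . → write ., move ·, go to R
R | .[.]111   read . → write ., move ·, go to R
R | .[.]111
After 8 steps: state R, head at 1, tape 111.

state R, head at 1, tape 111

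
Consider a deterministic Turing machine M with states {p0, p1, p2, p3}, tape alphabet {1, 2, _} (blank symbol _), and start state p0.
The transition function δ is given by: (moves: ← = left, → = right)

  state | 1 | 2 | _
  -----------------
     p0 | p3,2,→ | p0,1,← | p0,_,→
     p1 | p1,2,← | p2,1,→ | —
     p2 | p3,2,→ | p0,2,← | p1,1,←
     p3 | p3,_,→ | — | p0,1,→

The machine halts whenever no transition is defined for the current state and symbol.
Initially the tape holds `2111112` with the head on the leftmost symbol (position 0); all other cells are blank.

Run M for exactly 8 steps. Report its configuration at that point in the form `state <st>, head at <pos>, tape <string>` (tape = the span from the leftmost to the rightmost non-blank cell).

state=p0 head=0 tape=_[2]111112   (p0,2)→(p0,1,←)
state=p0 head=-1 tape=[_]1111112   (p0,_)→(p0,_,→)
state=p0 head=0 tape=_[1]111112   (p0,1)→(p3,2,→)
state=p3 head=1 tape=_2[1]11112   (p3,1)→(p3,_,→)
state=p3 head=2 tape=_2_[1]1112   (p3,1)→(p3,_,→)
state=p3 head=3 tape=_2__[1]112   (p3,1)→(p3,_,→)
state=p3 head=4 tape=_2___[1]12   (p3,1)→(p3,_,→)
state=p3 head=5 tape=_2____[1]2   (p3,1)→(p3,_,→)
state=p3 head=6 tape=_2_____[2]
After 8 steps: state p3, head at 6, tape 2_____2.

state p3, head at 6, tape 2_____2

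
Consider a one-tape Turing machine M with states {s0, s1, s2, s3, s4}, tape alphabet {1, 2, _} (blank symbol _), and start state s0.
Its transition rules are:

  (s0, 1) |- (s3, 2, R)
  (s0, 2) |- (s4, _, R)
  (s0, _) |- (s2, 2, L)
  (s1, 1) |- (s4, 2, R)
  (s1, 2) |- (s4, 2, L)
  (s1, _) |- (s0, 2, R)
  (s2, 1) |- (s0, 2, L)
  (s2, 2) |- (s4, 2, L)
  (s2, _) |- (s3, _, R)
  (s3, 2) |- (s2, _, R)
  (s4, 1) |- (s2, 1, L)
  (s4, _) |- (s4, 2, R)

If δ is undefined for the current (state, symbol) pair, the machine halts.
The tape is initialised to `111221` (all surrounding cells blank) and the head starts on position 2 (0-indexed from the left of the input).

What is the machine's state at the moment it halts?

s0 | 11[1]221   read 1 → write 2, move R, go to s3
s3 | 112[2]21   read 2 → write _, move R, go to s2
s2 | 112_[2]1   read 2 → write 2, move L, go to s4
s4 | 112[_]21   read _ → write 2, move R, go to s4
s4 | 1122[2]1
No transition is defined for (s4, 2); M halts in state s4.

s4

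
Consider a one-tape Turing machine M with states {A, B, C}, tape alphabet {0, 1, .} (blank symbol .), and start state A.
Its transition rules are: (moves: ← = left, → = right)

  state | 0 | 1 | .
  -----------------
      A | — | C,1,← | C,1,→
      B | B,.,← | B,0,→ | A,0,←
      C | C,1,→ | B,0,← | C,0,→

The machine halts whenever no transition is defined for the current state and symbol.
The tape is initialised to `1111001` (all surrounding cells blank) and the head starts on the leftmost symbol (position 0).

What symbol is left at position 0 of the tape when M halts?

.

state=A head=0 tape=...[1]111001   (A,1)→(C,1,←)
state=C head=-1 tape=..[.]1111001   (C,.)→(C,0,→)
state=C head=0 tape=..0[1]111001   (C,1)→(B,0,←)
state=B head=-1 tape=..[0]0111001   (B,0)→(B,.,←)
state=B head=-2 tape=.[.].0111001   (B,.)→(A,0,←)
state=A head=-3 tape=[.]0.0111001   (A,.)→(C,1,→)
state=C head=-2 tape=1[0].0111001   (C,0)→(C,1,→)
state=C head=-1 tape=11[.]0111001   (C,.)→(C,0,→)
state=C head=0 tape=110[0]111001   (C,0)→(C,1,→)
state=C head=1 tape=1101[1]11001   (C,1)→(B,0,←)
state=B head=0 tape=110[1]011001   (B,1)→(B,0,→)
state=B head=1 tape=1100[0]11001   (B,0)→(B,.,←)
state=B head=0 tape=110[0].11001   (B,0)→(B,.,←)
state=B head=-1 tape=11[0]..11001   (B,0)→(B,.,←)
state=B head=-2 tape=1[1]...11001   (B,1)→(B,0,→)
state=B head=-1 tape=10[.]..11001   (B,.)→(A,0,←)
state=A head=-2 tape=1[0]0..11001
Cell 0 holds . when M halts.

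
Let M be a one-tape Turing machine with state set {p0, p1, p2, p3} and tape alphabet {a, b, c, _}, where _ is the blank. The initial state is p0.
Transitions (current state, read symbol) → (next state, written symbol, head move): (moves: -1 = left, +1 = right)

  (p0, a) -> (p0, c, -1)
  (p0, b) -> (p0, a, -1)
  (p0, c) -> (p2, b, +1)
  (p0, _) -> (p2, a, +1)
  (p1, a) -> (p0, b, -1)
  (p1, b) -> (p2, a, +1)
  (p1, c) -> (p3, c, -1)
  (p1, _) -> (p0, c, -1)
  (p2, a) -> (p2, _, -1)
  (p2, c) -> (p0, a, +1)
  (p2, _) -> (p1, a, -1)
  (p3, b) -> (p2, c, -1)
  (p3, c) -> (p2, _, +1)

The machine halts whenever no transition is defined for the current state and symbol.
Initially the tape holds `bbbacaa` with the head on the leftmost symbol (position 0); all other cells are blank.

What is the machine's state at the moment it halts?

state=p0 head=0 tape=______[b]bbacaa   (p0,b)→(p0,a,-1)
state=p0 head=-1 tape=_____[_]abbacaa   (p0,_)→(p2,a,+1)
state=p2 head=0 tape=_____a[a]bbacaa   (p2,a)→(p2,_,-1)
state=p2 head=-1 tape=_____[a]_bbacaa   (p2,a)→(p2,_,-1)
state=p2 head=-2 tape=____[_]__bbacaa   (p2,_)→(p1,a,-1)
state=p1 head=-3 tape=___[_]a__bbacaa   (p1,_)→(p0,c,-1)
state=p0 head=-4 tape=__[_]ca__bbacaa   (p0,_)→(p2,a,+1)
state=p2 head=-3 tape=__a[c]a__bbacaa   (p2,c)→(p0,a,+1)
state=p0 head=-2 tape=__aa[a]__bbacaa   (p0,a)→(p0,c,-1)
state=p0 head=-3 tape=__a[a]c__bbacaa   (p0,a)→(p0,c,-1)
state=p0 head=-4 tape=__[a]cc__bbacaa   (p0,a)→(p0,c,-1)
state=p0 head=-5 tape=_[_]ccc__bbacaa   (p0,_)→(p2,a,+1)
state=p2 head=-4 tape=_a[c]cc__bbacaa   (p2,c)→(p0,a,+1)
state=p0 head=-3 tape=_aa[c]c__bbacaa   (p0,c)→(p2,b,+1)
state=p2 head=-2 tape=_aab[c]__bbacaa   (p2,c)→(p0,a,+1)
state=p0 head=-1 tape=_aaba[_]_bbacaa   (p0,_)→(p2,a,+1)
state=p2 head=0 tape=_aabaa[_]bbacaa   (p2,_)→(p1,a,-1)
state=p1 head=-1 tape=_aaba[a]abbacaa   (p1,a)→(p0,b,-1)
state=p0 head=-2 tape=_aab[a]babbacaa   (p0,a)→(p0,c,-1)
state=p0 head=-3 tape=_aa[b]cbabbacaa   (p0,b)→(p0,a,-1)
state=p0 head=-4 tape=_a[a]acbabbacaa   (p0,a)→(p0,c,-1)
state=p0 head=-5 tape=_[a]cacbabbacaa   (p0,a)→(p0,c,-1)
state=p0 head=-6 tape=[_]ccacbabbacaa   (p0,_)→(p2,a,+1)
state=p2 head=-5 tape=a[c]cacbabbacaa   (p2,c)→(p0,a,+1)
state=p0 head=-4 tape=aa[c]acbabbacaa   (p0,c)→(p2,b,+1)
state=p2 head=-3 tape=aab[a]cbabbacaa   (p2,a)→(p2,_,-1)
state=p2 head=-4 tape=aa[b]_cbabbacaa
No transition is defined for (p2, b); M halts in state p2.

p2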